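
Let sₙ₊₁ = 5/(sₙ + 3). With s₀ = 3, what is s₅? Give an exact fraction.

2060/1731

s₁ = 5/(3 + 3) = 5/6.
s₂ = 5/(5/6 + 3) = 30/23.
s₃ = 5/(30/23 + 3) = 115/99.
s₄ = 5/(115/99 + 3) = 495/412.
s₅ = 5/(495/412 + 3) = 2060/1731.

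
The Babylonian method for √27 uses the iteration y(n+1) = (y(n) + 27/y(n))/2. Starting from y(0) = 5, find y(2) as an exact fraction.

1351/260

y(1) = (5 + 27/5)/2 = 26/5.
y(2) = (26/5 + 27/(26/5))/2 = 1351/260.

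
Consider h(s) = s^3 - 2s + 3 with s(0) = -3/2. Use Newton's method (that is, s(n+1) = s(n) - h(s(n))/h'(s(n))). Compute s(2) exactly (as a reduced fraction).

h'(s) = 3s^2 - 2.
h(-3/2) = 21/8, h'(-3/2) = 19/4, so s(1) = (-3/2) - (21/8)/(19/4) = -39/19.
h(-39/19) = -10584/6859, h'(-39/19) = 3841/361, so s(2) = (-39/19) - (-10584/6859)/(3841/361) = -139215/72979.

-139215/72979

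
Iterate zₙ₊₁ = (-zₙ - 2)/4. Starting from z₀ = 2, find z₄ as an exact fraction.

-25/64

z₁ = (-2 - 2)/4 = -1.
z₂ = (-(-1) - 2)/4 = -1/4.
z₃ = (-(-1/4) - 2)/4 = -7/16.
z₄ = (-(-7/16) - 2)/4 = -25/64.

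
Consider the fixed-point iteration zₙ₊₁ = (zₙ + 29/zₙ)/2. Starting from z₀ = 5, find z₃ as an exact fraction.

528527/98145

z₁ = (5 + 29/5)/2 = 27/5.
z₂ = (27/5 + 29/(27/5))/2 = 727/135.
z₃ = (727/135 + 29/(727/135))/2 = 528527/98145.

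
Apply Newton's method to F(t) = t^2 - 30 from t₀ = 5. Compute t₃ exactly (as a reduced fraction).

116161/21208

F'(t) = 2t.
F(5) = -5, F'(5) = 10, so t₁ = 5 - (-5)/10 = 11/2.
F(11/2) = 1/4, F'(11/2) = 11, so t₂ = (11/2) - (1/4)/11 = 241/44.
F(241/44) = 1/1936, F'(241/44) = 241/22, so t₃ = (241/44) - (1/1936)/(241/22) = 116161/21208.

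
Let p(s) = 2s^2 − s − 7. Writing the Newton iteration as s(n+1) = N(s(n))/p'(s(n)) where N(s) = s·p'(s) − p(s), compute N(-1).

p'(s) = 4s − 1.
N(s) = s·p'(s) − p(s) = s·(4s − 1) − (2s^2 − s − 7) = 2s^2 + 7.
N(-1) = 9.

9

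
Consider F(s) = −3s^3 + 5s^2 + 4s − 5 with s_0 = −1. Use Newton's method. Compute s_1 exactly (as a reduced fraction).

F'(s) = −9s^2 + 10s + 4.
F(−1) = −1, F'(−1) = −15, so s_1 = (−1) − (−1)/(−15) = −16/15.

−16/15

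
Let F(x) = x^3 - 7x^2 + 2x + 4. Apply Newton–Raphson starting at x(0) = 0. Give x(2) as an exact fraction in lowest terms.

F'(x) = 3x^2 - 14x + 2.
F(0) = 4, F'(0) = 2, so x(1) = 0 - 4/2 = -2.
F(-2) = -36, F'(-2) = 42, so x(2) = (-2) - (-36)/42 = -8/7.

-8/7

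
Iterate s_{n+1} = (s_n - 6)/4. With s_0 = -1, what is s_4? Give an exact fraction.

-511/256

s_1 = ((-1) - 6)/4 = -7/4.
s_2 = ((-7/4) - 6)/4 = -31/16.
s_3 = ((-31/16) - 6)/4 = -127/64.
s_4 = ((-127/64) - 6)/4 = -511/256.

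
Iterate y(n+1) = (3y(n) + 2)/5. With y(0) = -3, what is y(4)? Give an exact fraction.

y(1) = (3·(-3) + 2)/5 = -7/5.
y(2) = (3·(-7/5) + 2)/5 = -11/25.
y(3) = (3·(-11/25) + 2)/5 = 17/125.
y(4) = (3·(17/125) + 2)/5 = 301/625.

301/625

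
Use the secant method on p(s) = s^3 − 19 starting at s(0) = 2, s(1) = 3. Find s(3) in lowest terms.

22441/8443

p(2) = −11, p(3) = 8. s(2) = 3 − 8·(3 − 2)/(8 − (−11)) = 49/19.
p(3) = 8, p(49/19) = −12672/6859. s(3) = (49/19) − (−12672/6859)·((49/19) − 3)/((−12672/6859) − 8) = 22441/8443.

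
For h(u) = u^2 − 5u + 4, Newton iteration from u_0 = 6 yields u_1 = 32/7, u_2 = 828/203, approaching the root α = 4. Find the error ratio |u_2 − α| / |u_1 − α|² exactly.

7/29

u_1 − α = 32/7 − 4 = 4/7, so |u_1 − α| = 4/7.
u_2 − α = 828/203 − 4 = 16/203, so |u_2 − α| = 16/203.
|u_1 − α|² = 16/49.
Ratio = (16/203) / (16/49) = 7/29.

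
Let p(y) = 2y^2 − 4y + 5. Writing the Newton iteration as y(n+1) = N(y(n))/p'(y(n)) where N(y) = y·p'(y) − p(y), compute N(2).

p'(y) = 4y − 4.
N(y) = y·p'(y) − p(y) = y·(4y − 4) − (2y^2 − 4y + 5) = 2y^2 − 5.
N(2) = 3.

3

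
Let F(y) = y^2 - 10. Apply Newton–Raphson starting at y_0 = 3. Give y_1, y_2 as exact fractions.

F'(y) = 2y.
F(3) = -1, F'(3) = 6, so y_1 = 3 - (-1)/6 = 19/6.
F(19/6) = 1/36, F'(19/6) = 19/3, so y_2 = (19/6) - (1/36)/(19/3) = 721/228.

y_1 = 19/6, y_2 = 721/228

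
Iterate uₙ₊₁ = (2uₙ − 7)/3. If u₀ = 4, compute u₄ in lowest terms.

−391/81

u₁ = (2·4 − 7)/3 = 1/3.
u₂ = (2·(1/3) − 7)/3 = −19/9.
u₃ = (2·(−19/9) − 7)/3 = −101/27.
u₄ = (2·(−101/27) − 7)/3 = −391/81.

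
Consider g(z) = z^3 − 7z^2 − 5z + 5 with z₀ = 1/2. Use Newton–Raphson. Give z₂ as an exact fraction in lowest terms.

g'(z) = 3z^2 − 14z − 5.
g(1/2) = 7/8, g'(1/2) = −45/4, so z₁ = (1/2) − (7/8)/(−45/4) = 26/45.
g(26/45) = −2989/91125, g'(26/45) = −8159/675, so z₂ = (26/45) − (−2989/91125)/(−8159/675) = 633413/1101465.

633413/1101465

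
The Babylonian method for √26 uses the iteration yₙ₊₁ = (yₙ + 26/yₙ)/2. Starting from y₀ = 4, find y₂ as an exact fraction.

y₁ = (4 + 26/4)/2 = 21/4.
y₂ = (21/4 + 26/(21/4))/2 = 857/168.

857/168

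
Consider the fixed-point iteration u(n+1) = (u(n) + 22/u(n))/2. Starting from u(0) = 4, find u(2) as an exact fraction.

u(1) = (4 + 22/4)/2 = 19/4.
u(2) = (19/4 + 22/(19/4))/2 = 713/152.

713/152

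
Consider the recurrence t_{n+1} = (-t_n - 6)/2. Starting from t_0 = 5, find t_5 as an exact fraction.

t_1 = (-5 - 6)/2 = -11/2.
t_2 = (-(-11/2) - 6)/2 = -1/4.
t_3 = (-(-1/4) - 6)/2 = -23/8.
t_4 = (-(-23/8) - 6)/2 = -25/16.
t_5 = (-(-25/16) - 6)/2 = -71/32.

-71/32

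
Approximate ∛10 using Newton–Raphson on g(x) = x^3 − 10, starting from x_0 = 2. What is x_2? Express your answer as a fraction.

g'(x) = 3x^2.
g(2) = −2, g'(2) = 12, so x_1 = 2 − (−2)/12 = 13/6.
g(13/6) = 37/216, g'(13/6) = 169/12, so x_2 = (13/6) − (37/216)/(169/12) = 3277/1521.

3277/1521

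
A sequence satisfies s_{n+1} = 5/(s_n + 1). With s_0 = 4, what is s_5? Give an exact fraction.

85/52

s_1 = 5/(4 + 1) = 1.
s_2 = 5/(1 + 1) = 5/2.
s_3 = 5/(5/2 + 1) = 10/7.
s_4 = 5/(10/7 + 1) = 35/17.
s_5 = 5/(35/17 + 1) = 85/52.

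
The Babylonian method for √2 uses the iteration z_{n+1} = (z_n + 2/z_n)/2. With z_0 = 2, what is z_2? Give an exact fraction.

z_1 = (2 + 2/2)/2 = 3/2.
z_2 = (3/2 + 2/(3/2))/2 = 17/12.

17/12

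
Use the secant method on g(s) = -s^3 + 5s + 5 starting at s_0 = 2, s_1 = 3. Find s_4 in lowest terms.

g(2) = 7, g(3) = -7. s_2 = 3 - (-7)·(3 - 2)/((-7) - 7) = 5/2.
g(3) = -7, g(5/2) = 15/8. s_3 = (5/2) - (15/8)·((5/2) - 3)/((15/8) - (-7)) = 185/71.
g(5/2) = 15/8, g(185/71) = 120855/357911. s_4 = (185/71) - (120855/357911)·((185/71) - (5/2))/((120855/357911) - (15/8)) = 154289/58691.

154289/58691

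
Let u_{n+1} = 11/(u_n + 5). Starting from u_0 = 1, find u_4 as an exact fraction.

u_1 = 11/(1 + 5) = 11/6.
u_2 = 11/(11/6 + 5) = 66/41.
u_3 = 11/(66/41 + 5) = 451/271.
u_4 = 11/(451/271 + 5) = 2981/1806.

2981/1806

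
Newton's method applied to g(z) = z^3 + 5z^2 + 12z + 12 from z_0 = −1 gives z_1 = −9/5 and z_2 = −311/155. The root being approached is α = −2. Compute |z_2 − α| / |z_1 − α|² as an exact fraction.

z_1 − α = −9/5 − (−2) = −9/5 + 2 = 1/5, so |z_1 − α| = 1/5.
z_2 − α = −311/155 − (−2) = −311/155 + 2 = −1/155, so |z_2 − α| = 1/155.
|z_1 − α|² = 1/25.
Ratio = (1/155) / (1/25) = 5/31.

5/31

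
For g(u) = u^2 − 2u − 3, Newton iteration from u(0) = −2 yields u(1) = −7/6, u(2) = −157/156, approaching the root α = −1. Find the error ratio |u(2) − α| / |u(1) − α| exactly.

u(1) − α = −7/6 − (−1) = −7/6 + 1 = −1/6, so |u(1) − α| = 1/6.
u(2) − α = −157/156 − (−1) = −157/156 + 1 = −1/156, so |u(2) − α| = 1/156.
Ratio = (1/156) / (1/6) = 1/26.

1/26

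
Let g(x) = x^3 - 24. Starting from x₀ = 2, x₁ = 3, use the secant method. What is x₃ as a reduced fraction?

8882/3081

g(2) = -16, g(3) = 3. x₂ = 3 - 3·(3 - 2)/(3 - (-16)) = 54/19.
g(3) = 3, g(54/19) = -7152/6859. x₃ = (54/19) - (-7152/6859)·((54/19) - 3)/((-7152/6859) - 3) = 8882/3081.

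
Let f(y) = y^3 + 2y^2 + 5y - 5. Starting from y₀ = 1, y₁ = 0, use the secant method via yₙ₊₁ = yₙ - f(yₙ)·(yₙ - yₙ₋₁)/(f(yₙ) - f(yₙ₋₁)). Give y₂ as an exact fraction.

5/8

f(1) = 3, f(0) = -5. y₂ = 0 - (-5)·(0 - 1)/((-5) - 3) = 5/8.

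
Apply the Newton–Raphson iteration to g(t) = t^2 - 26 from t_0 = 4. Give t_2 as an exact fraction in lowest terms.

857/168

g'(t) = 2t.
g(4) = -10, g'(4) = 8, so t_1 = 4 - (-10)/8 = 21/4.
g(21/4) = 25/16, g'(21/4) = 21/2, so t_2 = (21/4) - (25/16)/(21/2) = 857/168.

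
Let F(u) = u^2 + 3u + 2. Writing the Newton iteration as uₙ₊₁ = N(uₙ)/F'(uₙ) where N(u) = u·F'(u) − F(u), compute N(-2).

F'(u) = 2u + 3.
N(u) = u·F'(u) − F(u) = u·(2u + 3) − (u^2 + 3u + 2) = u^2 − 2.
N(-2) = 2.

2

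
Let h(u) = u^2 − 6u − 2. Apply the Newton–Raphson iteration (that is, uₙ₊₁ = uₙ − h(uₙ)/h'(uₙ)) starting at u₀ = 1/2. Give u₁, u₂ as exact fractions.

u₁ = −9/20, u₂ = −881/2760

h'(u) = 2u − 6.
h(1/2) = −19/4, h'(1/2) = −5, so u₁ = (1/2) − (−19/4)/(−5) = −9/20.
h(−9/20) = 361/400, h'(−9/20) = −69/10, so u₂ = (−9/20) − (361/400)/(−69/10) = −881/2760.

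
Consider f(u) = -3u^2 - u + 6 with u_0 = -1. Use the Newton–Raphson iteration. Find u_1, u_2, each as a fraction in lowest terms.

u_1 = -9/5, u_2 = -393/245

f'(u) = -6u - 1.
f(-1) = 4, f'(-1) = 5, so u_1 = (-1) - 4/5 = -9/5.
f(-9/5) = -48/25, f'(-9/5) = 49/5, so u_2 = (-9/5) - (-48/25)/(49/5) = -393/245.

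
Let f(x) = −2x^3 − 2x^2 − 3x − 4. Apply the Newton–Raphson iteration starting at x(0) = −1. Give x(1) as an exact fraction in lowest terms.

f'(x) = −6x^2 − 4x − 3.
f(−1) = −1, f'(−1) = −5, so x(1) = (−1) − (−1)/(−5) = −6/5.

−6/5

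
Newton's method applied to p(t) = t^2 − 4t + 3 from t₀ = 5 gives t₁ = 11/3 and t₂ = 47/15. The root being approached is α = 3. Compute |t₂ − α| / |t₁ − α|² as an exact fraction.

t₁ − α = 11/3 − 3 = 2/3, so |t₁ − α| = 2/3.
t₂ − α = 47/15 − 3 = 2/15, so |t₂ − α| = 2/15.
|t₁ − α|² = 4/9.
Ratio = (2/15) / (4/9) = 3/10.

3/10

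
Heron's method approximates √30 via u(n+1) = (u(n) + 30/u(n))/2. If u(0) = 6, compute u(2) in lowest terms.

241/44

u(1) = (6 + 30/6)/2 = 11/2.
u(2) = (11/2 + 30/(11/2))/2 = 241/44.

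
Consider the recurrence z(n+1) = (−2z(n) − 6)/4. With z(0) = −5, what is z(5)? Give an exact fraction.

z(1) = (−2·(−5) − 6)/4 = 1.
z(2) = (−2·1 − 6)/4 = −2.
z(3) = (−2·(−2) − 6)/4 = −1/2.
z(4) = (−2·(−1/2) − 6)/4 = −5/4.
z(5) = (−2·(−5/4) − 6)/4 = −7/8.

−7/8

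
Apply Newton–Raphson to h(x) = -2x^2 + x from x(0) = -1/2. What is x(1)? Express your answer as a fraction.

h'(x) = -4x + 1.
h(-1/2) = -1, h'(-1/2) = 3, so x(1) = (-1/2) - (-1)/3 = -1/6.

-1/6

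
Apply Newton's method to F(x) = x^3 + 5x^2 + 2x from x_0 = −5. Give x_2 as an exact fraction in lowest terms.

F'(x) = 3x^2 + 10x + 2.
F(−5) = −10, F'(−5) = 27, so x_1 = (−5) − (−10)/27 = −125/27.
F(−125/27) = −26000/19683, F'(−125/27) = 4861/243, so x_2 = (−125/27) − (−26000/19683)/(4861/243) = −1796875/393741.

−1796875/393741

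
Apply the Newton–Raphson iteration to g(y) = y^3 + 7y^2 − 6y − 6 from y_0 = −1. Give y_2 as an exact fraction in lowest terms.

−41215/67813

g'(y) = 3y^2 + 14y − 6.
g(−1) = 6, g'(−1) = −17, so y_1 = (−1) − 6/(−17) = −11/17.
g(−11/17) = 2664/4913, g'(−11/17) = −3989/289, so y_2 = (−11/17) − (2664/4913)/(−3989/289) = −41215/67813.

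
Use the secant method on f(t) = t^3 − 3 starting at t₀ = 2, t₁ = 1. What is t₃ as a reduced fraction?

291/193

f(2) = 5, f(1) = −2. t₂ = 1 − (−2)·(1 − 2)/((−2) − 5) = 9/7.
f(1) = −2, f(9/7) = −300/343. t₃ = (9/7) − (−300/343)·((9/7) − 1)/((−300/343) − (−2)) = 291/193.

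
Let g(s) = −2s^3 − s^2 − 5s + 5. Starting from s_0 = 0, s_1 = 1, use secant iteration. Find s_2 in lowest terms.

5/8

g(0) = 5, g(1) = −3. s_2 = 1 − (−3)·(1 − 0)/((−3) − 5) = 5/8.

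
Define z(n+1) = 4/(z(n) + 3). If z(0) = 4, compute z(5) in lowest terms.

1636/1639

z(1) = 4/(4 + 3) = 4/7.
z(2) = 4/(4/7 + 3) = 28/25.
z(3) = 4/(28/25 + 3) = 100/103.
z(4) = 4/(100/103 + 3) = 412/409.
z(5) = 4/(412/409 + 3) = 1636/1639.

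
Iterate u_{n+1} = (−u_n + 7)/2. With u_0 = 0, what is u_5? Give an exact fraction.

77/32

u_1 = (−0 + 7)/2 = 7/2.
u_2 = (−(7/2) + 7)/2 = 7/4.
u_3 = (−(7/4) + 7)/2 = 21/8.
u_4 = (−(21/8) + 7)/2 = 35/16.
u_5 = (−(35/16) + 7)/2 = 77/32.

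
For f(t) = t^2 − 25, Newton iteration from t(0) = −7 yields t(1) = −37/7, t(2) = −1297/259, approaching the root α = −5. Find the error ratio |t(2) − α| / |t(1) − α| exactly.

1/37

t(1) − α = −37/7 − (−5) = −37/7 + 5 = −2/7, so |t(1) − α| = 2/7.
t(2) − α = −1297/259 − (−5) = −1297/259 + 5 = −2/259, so |t(2) − α| = 2/259.
Ratio = (2/259) / (2/7) = 1/37.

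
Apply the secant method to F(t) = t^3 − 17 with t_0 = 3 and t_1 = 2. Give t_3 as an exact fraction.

F(3) = 10, F(2) = −9. t_2 = 2 − (−9)·(2 − 3)/((−9) − 10) = 47/19.
F(2) = −9, F(47/19) = −12780/6859. t_3 = (47/19) − (−12780/6859)·((47/19) − 2)/((−12780/6859) − (−9)) = 4709/1813.

4709/1813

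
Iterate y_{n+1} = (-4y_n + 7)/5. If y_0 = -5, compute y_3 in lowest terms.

467/125

y_1 = (-4·(-5) + 7)/5 = 27/5.
y_2 = (-4·(27/5) + 7)/5 = -73/25.
y_3 = (-4·(-73/25) + 7)/5 = 467/125.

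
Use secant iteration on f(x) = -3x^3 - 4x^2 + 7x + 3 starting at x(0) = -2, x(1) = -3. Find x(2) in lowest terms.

f(-2) = -3, f(-3) = 27. x(2) = (-3) - 27·((-3) - (-2))/(27 - (-3)) = -21/10.

-21/10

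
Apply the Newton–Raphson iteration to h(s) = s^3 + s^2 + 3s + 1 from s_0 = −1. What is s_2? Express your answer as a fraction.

−4/11

h'(s) = 3s^2 + 2s + 3.
h(−1) = −2, h'(−1) = 4, so s_1 = (−1) − (−2)/4 = −1/2.
h(−1/2) = −3/8, h'(−1/2) = 11/4, so s_2 = (−1/2) − (−3/8)/(11/4) = −4/11.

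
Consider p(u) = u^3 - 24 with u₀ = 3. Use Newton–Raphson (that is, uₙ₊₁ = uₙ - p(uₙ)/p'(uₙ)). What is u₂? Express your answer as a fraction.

p'(u) = 3u^2.
p(3) = 3, p'(3) = 27, so u₁ = 3 - 3/27 = 26/9.
p(26/9) = 80/729, p'(26/9) = 676/27, so u₂ = (26/9) - (80/729)/(676/27) = 13162/4563.

13162/4563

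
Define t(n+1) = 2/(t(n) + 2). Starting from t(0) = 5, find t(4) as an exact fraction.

23/31

t(1) = 2/(5 + 2) = 2/7.
t(2) = 2/(2/7 + 2) = 7/8.
t(3) = 2/(7/8 + 2) = 16/23.
t(4) = 2/(16/23 + 2) = 23/31.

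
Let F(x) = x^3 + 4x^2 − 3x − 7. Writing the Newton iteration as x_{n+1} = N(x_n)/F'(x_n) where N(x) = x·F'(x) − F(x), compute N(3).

F'(x) = 3x^2 + 8x − 3.
N(x) = x·F'(x) − F(x) = x·(3x^2 + 8x − 3) − (x^3 + 4x^2 − 3x − 7) = 2x^3 + 4x^2 + 7.
N(3) = 97.

97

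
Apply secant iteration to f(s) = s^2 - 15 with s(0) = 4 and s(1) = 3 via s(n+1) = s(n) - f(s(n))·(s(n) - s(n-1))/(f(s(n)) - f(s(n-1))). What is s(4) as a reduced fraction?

1677/433

f(4) = 1, f(3) = -6. s(2) = 3 - (-6)·(3 - 4)/((-6) - 1) = 27/7.
f(3) = -6, f(27/7) = -6/49. s(3) = (27/7) - (-6/49)·((27/7) - 3)/((-6/49) - (-6)) = 31/8.
f(27/7) = -6/49, f(31/8) = 1/64. s(4) = (31/8) - (1/64)·((31/8) - (27/7))/((1/64) - (-6/49)) = 1677/433.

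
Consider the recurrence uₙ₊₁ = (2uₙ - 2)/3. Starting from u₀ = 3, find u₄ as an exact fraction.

-82/81

u₁ = (2·3 - 2)/3 = 4/3.
u₂ = (2·(4/3) - 2)/3 = 2/9.
u₃ = (2·(2/9) - 2)/3 = -14/27.
u₄ = (2·(-14/27) - 2)/3 = -82/81.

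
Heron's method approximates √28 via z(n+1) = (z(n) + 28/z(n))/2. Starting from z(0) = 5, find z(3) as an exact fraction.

62921681/11891080

z(1) = (5 + 28/5)/2 = 53/10.
z(2) = (53/10 + 28/(53/10))/2 = 5609/1060.
z(3) = (5609/1060 + 28/(5609/1060))/2 = 62921681/11891080.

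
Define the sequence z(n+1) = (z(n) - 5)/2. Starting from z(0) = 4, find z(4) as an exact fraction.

z(1) = (4 - 5)/2 = -1/2.
z(2) = ((-1/2) - 5)/2 = -11/4.
z(3) = ((-11/4) - 5)/2 = -31/8.
z(4) = ((-31/8) - 5)/2 = -71/16.

-71/16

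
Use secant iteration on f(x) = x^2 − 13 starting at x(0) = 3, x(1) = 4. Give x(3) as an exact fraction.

191/53

f(3) = −4, f(4) = 3. x(2) = 4 − 3·(4 − 3)/(3 − (−4)) = 25/7.
f(4) = 3, f(25/7) = −12/49. x(3) = (25/7) − (−12/49)·((25/7) − 4)/((−12/49) − 3) = 191/53.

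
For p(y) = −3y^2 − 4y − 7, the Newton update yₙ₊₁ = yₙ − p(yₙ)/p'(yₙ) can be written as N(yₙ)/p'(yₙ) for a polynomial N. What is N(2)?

−5

p'(y) = −6y − 4.
N(y) = y·p'(y) − p(y) = y·(−6y − 4) − (−3y^2 − 4y − 7) = −3y^2 + 7.
N(2) = −5.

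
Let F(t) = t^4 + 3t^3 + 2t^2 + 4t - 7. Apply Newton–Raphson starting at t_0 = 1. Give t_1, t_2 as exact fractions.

t_1 = 6/7, t_2 = 6659/7952

F'(t) = 4t^3 + 9t^2 + 4t + 4.
F(1) = 3, F'(1) = 21, so t_1 = 1 - 3/21 = 6/7.
F(6/7) = 785/2401, F'(6/7) = 5680/343, so t_2 = (6/7) - (785/2401)/(5680/343) = 6659/7952.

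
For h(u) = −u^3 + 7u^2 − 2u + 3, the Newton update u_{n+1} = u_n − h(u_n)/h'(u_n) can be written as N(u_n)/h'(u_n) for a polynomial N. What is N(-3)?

114

h'(u) = −3u^2 + 14u − 2.
N(u) = u·h'(u) − h(u) = u·(−3u^2 + 14u − 2) − (−u^3 + 7u^2 − 2u + 3) = −2u^3 + 7u^2 − 3.
N(-3) = 114.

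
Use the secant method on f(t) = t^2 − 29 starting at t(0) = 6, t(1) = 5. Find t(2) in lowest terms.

59/11

f(6) = 7, f(5) = −4. t(2) = 5 − (−4)·(5 − 6)/((−4) − 7) = 59/11.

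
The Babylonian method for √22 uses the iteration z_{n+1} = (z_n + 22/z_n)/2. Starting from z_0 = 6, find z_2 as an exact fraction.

1633/348

z_1 = (6 + 22/6)/2 = 29/6.
z_2 = (29/6 + 22/(29/6))/2 = 1633/348.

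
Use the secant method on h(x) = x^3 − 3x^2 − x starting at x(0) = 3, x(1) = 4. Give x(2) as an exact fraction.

h(3) = −3, h(4) = 12. x(2) = 4 − 12·(4 − 3)/(12 − (−3)) = 16/5.

16/5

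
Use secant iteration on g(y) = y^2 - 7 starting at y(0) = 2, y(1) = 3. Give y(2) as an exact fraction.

g(2) = -3, g(3) = 2. y(2) = 3 - 2·(3 - 2)/(2 - (-3)) = 13/5.

13/5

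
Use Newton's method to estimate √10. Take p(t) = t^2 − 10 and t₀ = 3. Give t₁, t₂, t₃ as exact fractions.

p'(t) = 2t.
p(3) = −1, p'(3) = 6, so t₁ = 3 − (−1)/6 = 19/6.
p(19/6) = 1/36, p'(19/6) = 19/3, so t₂ = (19/6) − (1/36)/(19/3) = 721/228.
p(721/228) = 1/51984, p'(721/228) = 721/114, so t₃ = (721/228) − (1/51984)/(721/114) = 1039681/328776.

t₁ = 19/6, t₂ = 721/228, t₃ = 1039681/328776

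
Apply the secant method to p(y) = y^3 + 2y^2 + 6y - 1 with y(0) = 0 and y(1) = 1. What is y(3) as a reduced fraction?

109/757

p(0) = -1, p(1) = 8. y(2) = 1 - 8·(1 - 0)/(8 - (-1)) = 1/9.
p(1) = 8, p(1/9) = -224/729. y(3) = (1/9) - (-224/729)·((1/9) - 1)/((-224/729) - 8) = 109/757.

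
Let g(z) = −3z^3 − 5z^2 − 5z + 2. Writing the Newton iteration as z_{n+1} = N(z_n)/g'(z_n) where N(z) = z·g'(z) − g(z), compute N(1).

−13

g'(z) = −9z^2 − 10z − 5.
N(z) = z·g'(z) − g(z) = z·(−9z^2 − 10z − 5) − (−3z^3 − 5z^2 − 5z + 2) = −6z^3 − 5z^2 − 2.
N(1) = −13.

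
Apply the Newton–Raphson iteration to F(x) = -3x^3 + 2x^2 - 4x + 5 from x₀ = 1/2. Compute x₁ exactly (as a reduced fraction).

F'(x) = -9x^2 + 4x - 4.
F(1/2) = 25/8, F'(1/2) = -17/4, so x₁ = (1/2) - (25/8)/(-17/4) = 21/17.

21/17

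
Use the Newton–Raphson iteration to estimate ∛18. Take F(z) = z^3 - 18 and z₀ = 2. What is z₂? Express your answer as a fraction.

6857/2601

F'(z) = 3z^2.
F(2) = -10, F'(2) = 12, so z₁ = 2 - (-10)/12 = 17/6.
F(17/6) = 1025/216, F'(17/6) = 289/12, so z₂ = (17/6) - (1025/216)/(289/12) = 6857/2601.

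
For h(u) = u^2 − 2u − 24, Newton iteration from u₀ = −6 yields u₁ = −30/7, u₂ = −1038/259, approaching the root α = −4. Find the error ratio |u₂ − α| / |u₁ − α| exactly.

u₁ − α = −30/7 − (−4) = −30/7 + 4 = −2/7, so |u₁ − α| = 2/7.
u₂ − α = −1038/259 − (−4) = −1038/259 + 4 = −2/259, so |u₂ − α| = 2/259.
Ratio = (2/259) / (2/7) = 1/37.

1/37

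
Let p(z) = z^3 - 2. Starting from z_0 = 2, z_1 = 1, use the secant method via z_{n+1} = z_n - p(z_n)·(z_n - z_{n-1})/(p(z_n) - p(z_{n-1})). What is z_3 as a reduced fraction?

p(2) = 6, p(1) = -1. z_2 = 1 - (-1)·(1 - 2)/((-1) - 6) = 8/7.
p(1) = -1, p(8/7) = -174/343. z_3 = (8/7) - (-174/343)·((8/7) - 1)/((-174/343) - (-1)) = 218/169.

218/169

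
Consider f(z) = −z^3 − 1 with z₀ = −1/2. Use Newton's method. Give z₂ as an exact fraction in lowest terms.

−277/225

f'(z) = −3z^2.
f(−1/2) = −7/8, f'(−1/2) = −3/4, so z₁ = (−1/2) − (−7/8)/(−3/4) = −5/3.
f(−5/3) = 98/27, f'(−5/3) = −25/3, so z₂ = (−5/3) − (98/27)/(−25/3) = −277/225.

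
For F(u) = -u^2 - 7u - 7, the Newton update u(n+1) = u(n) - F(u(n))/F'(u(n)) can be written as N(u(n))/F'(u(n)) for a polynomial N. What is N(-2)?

3

F'(u) = -2u - 7.
N(u) = u·F'(u) - F(u) = u·(-2u - 7) - (-u^2 - 7u - 7) = -u^2 + 7.
N(-2) = 3.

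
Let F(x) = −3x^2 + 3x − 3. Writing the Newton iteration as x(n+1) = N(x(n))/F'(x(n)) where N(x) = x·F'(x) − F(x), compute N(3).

−24

F'(x) = −6x + 3.
N(x) = x·F'(x) − F(x) = x·(−6x + 3) − (−3x^2 + 3x − 3) = −3x^2 + 3.
N(3) = −24.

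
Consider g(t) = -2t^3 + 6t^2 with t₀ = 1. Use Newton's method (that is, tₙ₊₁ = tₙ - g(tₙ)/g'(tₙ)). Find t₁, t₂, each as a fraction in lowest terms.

g'(t) = -6t^2 + 12t.
g(1) = 4, g'(1) = 6, so t₁ = 1 - 4/6 = 1/3.
g(1/3) = 16/27, g'(1/3) = 10/3, so t₂ = (1/3) - (16/27)/(10/3) = 7/45.

t₁ = 1/3, t₂ = 7/45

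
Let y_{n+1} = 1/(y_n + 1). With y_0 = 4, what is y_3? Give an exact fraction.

6/11

y_1 = 1/(4 + 1) = 1/5.
y_2 = 1/(1/5 + 1) = 5/6.
y_3 = 1/(5/6 + 1) = 6/11.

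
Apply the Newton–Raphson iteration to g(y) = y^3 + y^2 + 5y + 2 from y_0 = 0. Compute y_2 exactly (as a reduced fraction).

g'(y) = 3y^2 + 2y + 5.
g(0) = 2, g'(0) = 5, so y_1 = 0 − 2/5 = −2/5.
g(−2/5) = 12/125, g'(−2/5) = 117/25, so y_2 = (−2/5) − (12/125)/(117/25) = −82/195.

−82/195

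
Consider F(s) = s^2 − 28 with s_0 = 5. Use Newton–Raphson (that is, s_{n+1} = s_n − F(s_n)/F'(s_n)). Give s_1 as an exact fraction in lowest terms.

F'(s) = 2s.
F(5) = −3, F'(5) = 10, so s_1 = 5 − (−3)/10 = 53/10.

53/10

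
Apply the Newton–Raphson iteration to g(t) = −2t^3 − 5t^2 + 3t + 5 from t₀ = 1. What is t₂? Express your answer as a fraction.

g'(t) = −6t^2 − 10t + 3.
g(1) = 1, g'(1) = −13, so t₁ = 1 − 1/(−13) = 14/13.
g(14/13) = −145/2197, g'(14/13) = −2489/169, so t₂ = (14/13) − (−145/2197)/(−2489/169) = 34701/32357.

34701/32357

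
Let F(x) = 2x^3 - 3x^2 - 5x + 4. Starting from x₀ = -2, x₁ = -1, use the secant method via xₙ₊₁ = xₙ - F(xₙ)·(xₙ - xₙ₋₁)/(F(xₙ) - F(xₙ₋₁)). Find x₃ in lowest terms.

-1061/737

F(-2) = -14, F(-1) = 4. x₂ = (-1) - 4·((-1) - (-2))/(4 - (-14)) = -11/9.
F(-1) = 4, F(-11/9) = 1442/729. x₃ = (-11/9) - (1442/729)·((-11/9) - (-1))/((1442/729) - 4) = -1061/737.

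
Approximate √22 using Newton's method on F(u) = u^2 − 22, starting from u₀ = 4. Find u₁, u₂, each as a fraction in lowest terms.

F'(u) = 2u.
F(4) = −6, F'(4) = 8, so u₁ = 4 − (−6)/8 = 19/4.
F(19/4) = 9/16, F'(19/4) = 19/2, so u₂ = (19/4) − (9/16)/(19/2) = 713/152.

u₁ = 19/4, u₂ = 713/152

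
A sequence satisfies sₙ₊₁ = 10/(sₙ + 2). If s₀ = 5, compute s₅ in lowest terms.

1190/533

s₁ = 10/(5 + 2) = 10/7.
s₂ = 10/(10/7 + 2) = 35/12.
s₃ = 10/(35/12 + 2) = 120/59.
s₄ = 10/(120/59 + 2) = 295/119.
s₅ = 10/(295/119 + 2) = 1190/533.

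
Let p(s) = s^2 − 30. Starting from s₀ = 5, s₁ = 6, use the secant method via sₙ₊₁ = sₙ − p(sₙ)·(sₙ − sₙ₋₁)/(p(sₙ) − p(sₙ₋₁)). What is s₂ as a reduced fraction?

p(5) = −5, p(6) = 6. s₂ = 6 − 6·(6 − 5)/(6 − (−5)) = 60/11.

60/11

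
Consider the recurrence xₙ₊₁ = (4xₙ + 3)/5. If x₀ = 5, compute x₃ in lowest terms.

x₁ = (4·5 + 3)/5 = 23/5.
x₂ = (4·(23/5) + 3)/5 = 107/25.
x₃ = (4·(107/25) + 3)/5 = 503/125.

503/125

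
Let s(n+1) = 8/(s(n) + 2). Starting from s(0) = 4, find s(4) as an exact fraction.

s(1) = 8/(4 + 2) = 4/3.
s(2) = 8/(4/3 + 2) = 12/5.
s(3) = 8/(12/5 + 2) = 20/11.
s(4) = 8/(20/11 + 2) = 44/21.

44/21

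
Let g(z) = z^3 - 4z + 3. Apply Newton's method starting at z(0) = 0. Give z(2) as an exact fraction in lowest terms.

69/74

g'(z) = 3z^2 - 4.
g(0) = 3, g'(0) = -4, so z(1) = 0 - 3/(-4) = 3/4.
g(3/4) = 27/64, g'(3/4) = -37/16, so z(2) = (3/4) - (27/64)/(-37/16) = 69/74.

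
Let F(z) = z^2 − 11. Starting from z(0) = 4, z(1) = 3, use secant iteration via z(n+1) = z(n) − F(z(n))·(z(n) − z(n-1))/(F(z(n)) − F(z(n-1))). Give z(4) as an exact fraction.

3373/1017

F(4) = 5, F(3) = −2. z(2) = 3 − (−2)·(3 − 4)/((−2) − 5) = 23/7.
F(3) = −2, F(23/7) = −10/49. z(3) = (23/7) − (−10/49)·((23/7) − 3)/((−10/49) − (−2)) = 73/22.
F(23/7) = −10/49, F(73/22) = 5/484. z(4) = (73/22) − (5/484)·((73/22) − (23/7))/((5/484) − (−10/49)) = 3373/1017.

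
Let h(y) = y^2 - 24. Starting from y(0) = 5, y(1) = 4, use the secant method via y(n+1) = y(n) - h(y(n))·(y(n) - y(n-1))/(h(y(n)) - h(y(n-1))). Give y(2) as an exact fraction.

h(5) = 1, h(4) = -8. y(2) = 4 - (-8)·(4 - 5)/((-8) - 1) = 44/9.

44/9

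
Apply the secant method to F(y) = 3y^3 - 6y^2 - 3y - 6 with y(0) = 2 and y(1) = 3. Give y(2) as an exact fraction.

F(2) = -12, F(3) = 12. y(2) = 3 - 12·(3 - 2)/(12 - (-12)) = 5/2.

5/2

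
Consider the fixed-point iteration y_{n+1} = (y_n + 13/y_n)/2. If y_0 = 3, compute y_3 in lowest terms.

y_1 = (3 + 13/3)/2 = 11/3.
y_2 = (11/3 + 13/(11/3))/2 = 119/33.
y_3 = (119/33 + 13/(119/33))/2 = 14159/3927.

14159/3927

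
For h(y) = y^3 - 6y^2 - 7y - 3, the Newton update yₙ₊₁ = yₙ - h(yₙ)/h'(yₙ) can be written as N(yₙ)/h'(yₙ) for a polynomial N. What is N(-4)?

h'(y) = 3y^2 - 12y - 7.
N(y) = y·h'(y) - h(y) = y·(3y^2 - 12y - 7) - (y^3 - 6y^2 - 7y - 3) = 2y^3 - 6y^2 + 3.
N(-4) = -221.

-221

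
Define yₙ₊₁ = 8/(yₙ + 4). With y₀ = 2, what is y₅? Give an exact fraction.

60/41

y₁ = 8/(2 + 4) = 4/3.
y₂ = 8/(4/3 + 4) = 3/2.
y₃ = 8/(3/2 + 4) = 16/11.
y₄ = 8/(16/11 + 4) = 22/15.
y₅ = 8/(22/15 + 4) = 60/41.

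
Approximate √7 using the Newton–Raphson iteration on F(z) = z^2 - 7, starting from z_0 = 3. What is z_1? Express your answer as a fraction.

8/3

F'(z) = 2z.
F(3) = 2, F'(3) = 6, so z_1 = 3 - 2/6 = 8/3.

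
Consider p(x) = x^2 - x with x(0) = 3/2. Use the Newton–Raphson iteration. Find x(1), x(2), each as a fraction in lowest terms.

p'(x) = 2x - 1.
p(3/2) = 3/4, p'(3/2) = 2, so x(1) = (3/2) - (3/4)/2 = 9/8.
p(9/8) = 9/64, p'(9/8) = 5/4, so x(2) = (9/8) - (9/64)/(5/4) = 81/80.

x(1) = 9/8, x(2) = 81/80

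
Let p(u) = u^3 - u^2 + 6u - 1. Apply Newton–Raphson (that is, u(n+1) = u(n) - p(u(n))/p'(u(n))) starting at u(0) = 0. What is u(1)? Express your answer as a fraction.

1/6

p'(u) = 3u^2 - 2u + 6.
p(0) = -1, p'(0) = 6, so u(1) = 0 - (-1)/6 = 1/6.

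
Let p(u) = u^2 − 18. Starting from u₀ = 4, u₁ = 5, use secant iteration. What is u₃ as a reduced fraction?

p(4) = −2, p(5) = 7. u₂ = 5 − 7·(5 − 4)/(7 − (−2)) = 38/9.
p(5) = 7, p(38/9) = −14/81. u₃ = (38/9) − (−14/81)·((38/9) − 5)/((−14/81) − 7) = 352/83.

352/83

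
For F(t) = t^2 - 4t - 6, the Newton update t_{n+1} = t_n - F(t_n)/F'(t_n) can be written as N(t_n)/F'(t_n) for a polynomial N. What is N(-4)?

22

F'(t) = 2t - 4.
N(t) = t·F'(t) - F(t) = t·(2t - 4) - (t^2 - 4t - 6) = t^2 + 6.
N(-4) = 22.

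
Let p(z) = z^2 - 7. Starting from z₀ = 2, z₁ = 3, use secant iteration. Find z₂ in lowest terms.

p(2) = -3, p(3) = 2. z₂ = 3 - 2·(3 - 2)/(2 - (-3)) = 13/5.

13/5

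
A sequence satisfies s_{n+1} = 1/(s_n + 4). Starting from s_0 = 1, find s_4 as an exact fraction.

89/377

s_1 = 1/(1 + 4) = 1/5.
s_2 = 1/(1/5 + 4) = 5/21.
s_3 = 1/(5/21 + 4) = 21/89.
s_4 = 1/(21/89 + 4) = 89/377.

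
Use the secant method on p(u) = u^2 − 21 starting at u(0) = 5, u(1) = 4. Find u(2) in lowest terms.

p(5) = 4, p(4) = −5. u(2) = 4 − (−5)·(4 − 5)/((−5) − 4) = 41/9.

41/9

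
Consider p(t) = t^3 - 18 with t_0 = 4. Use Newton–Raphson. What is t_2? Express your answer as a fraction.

513433/191844

p'(t) = 3t^2.
p(4) = 46, p'(4) = 48, so t_1 = 4 - 46/48 = 73/24.
p(73/24) = 140185/13824, p'(73/24) = 5329/192, so t_2 = (73/24) - (140185/13824)/(5329/192) = 513433/191844.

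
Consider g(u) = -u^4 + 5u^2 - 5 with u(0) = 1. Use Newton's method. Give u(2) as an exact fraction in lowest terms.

g'(u) = -4u^3 + 10u.
g(1) = -1, g'(1) = 6, so u(1) = 1 - (-1)/6 = 7/6.
g(7/6) = -61/1296, g'(7/6) = 287/54, so u(2) = (7/6) - (-61/1296)/(287/54) = 2699/2296.

2699/2296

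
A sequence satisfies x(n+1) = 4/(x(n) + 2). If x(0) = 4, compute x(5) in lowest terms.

x(1) = 4/(4 + 2) = 2/3.
x(2) = 4/(2/3 + 2) = 3/2.
x(3) = 4/(3/2 + 2) = 8/7.
x(4) = 4/(8/7 + 2) = 14/11.
x(5) = 4/(14/11 + 2) = 11/9.

11/9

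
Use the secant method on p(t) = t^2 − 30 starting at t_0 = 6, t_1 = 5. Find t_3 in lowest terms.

p(6) = 6, p(5) = −5. t_2 = 5 − (−5)·(5 − 6)/((−5) − 6) = 60/11.
p(5) = −5, p(60/11) = −30/121. t_3 = (60/11) − (−30/121)·((60/11) − 5)/((−30/121) − (−5)) = 126/23.

126/23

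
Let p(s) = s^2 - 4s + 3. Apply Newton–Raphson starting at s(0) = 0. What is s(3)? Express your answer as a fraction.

p'(s) = 2s - 4.
p(0) = 3, p'(0) = -4, so s(1) = 0 - 3/(-4) = 3/4.
p(3/4) = 9/16, p'(3/4) = -5/2, so s(2) = (3/4) - (9/16)/(-5/2) = 39/40.
p(39/40) = 81/1600, p'(39/40) = -41/20, so s(3) = (39/40) - (81/1600)/(-41/20) = 3279/3280.

3279/3280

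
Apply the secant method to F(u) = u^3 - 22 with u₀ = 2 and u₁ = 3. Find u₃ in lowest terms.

24946/8917

F(2) = -14, F(3) = 5. u₂ = 3 - 5·(3 - 2)/(5 - (-14)) = 52/19.
F(3) = 5, F(52/19) = -10290/6859. u₃ = (52/19) - (-10290/6859)·((52/19) - 3)/((-10290/6859) - 5) = 24946/8917.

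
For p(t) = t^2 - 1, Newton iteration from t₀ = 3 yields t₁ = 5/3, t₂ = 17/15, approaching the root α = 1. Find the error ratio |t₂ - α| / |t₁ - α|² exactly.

3/10

t₁ - α = 5/3 - 1 = 2/3, so |t₁ - α| = 2/3.
t₂ - α = 17/15 - 1 = 2/15, so |t₂ - α| = 2/15.
|t₁ - α|² = 4/9.
Ratio = (2/15) / (4/9) = 3/10.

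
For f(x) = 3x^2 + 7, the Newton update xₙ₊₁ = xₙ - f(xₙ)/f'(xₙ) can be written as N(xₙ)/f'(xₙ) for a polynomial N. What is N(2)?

5

f'(x) = 6x.
N(x) = x·f'(x) - f(x) = x·(6x) - (3x^2 + 7) = 3x^2 - 7.
N(2) = 5.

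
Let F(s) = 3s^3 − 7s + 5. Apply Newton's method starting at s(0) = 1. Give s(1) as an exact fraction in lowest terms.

F'(s) = 9s^2 − 7.
F(1) = 1, F'(1) = 2, so s(1) = 1 − 1/2 = 1/2.

1/2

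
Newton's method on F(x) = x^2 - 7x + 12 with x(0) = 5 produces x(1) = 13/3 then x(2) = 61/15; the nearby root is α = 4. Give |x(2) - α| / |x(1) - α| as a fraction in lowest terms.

1/5

x(1) - α = 13/3 - 4 = 1/3, so |x(1) - α| = 1/3.
x(2) - α = 61/15 - 4 = 1/15, so |x(2) - α| = 1/15.
Ratio = (1/15) / (1/3) = 1/5.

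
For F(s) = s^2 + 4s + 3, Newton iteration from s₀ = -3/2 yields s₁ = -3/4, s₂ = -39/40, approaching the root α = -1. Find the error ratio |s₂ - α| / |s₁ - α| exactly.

1/10

s₁ - α = -3/4 - (-1) = -3/4 + 1 = 1/4, so |s₁ - α| = 1/4.
s₂ - α = -39/40 - (-1) = -39/40 + 1 = 1/40, so |s₂ - α| = 1/40.
Ratio = (1/40) / (1/4) = 1/10.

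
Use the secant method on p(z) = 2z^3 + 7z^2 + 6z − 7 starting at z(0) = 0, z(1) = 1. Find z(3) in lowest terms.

1309/2209

p(0) = −7, p(1) = 8. z(2) = 1 − 8·(1 − 0)/(8 − (−7)) = 7/15.
p(1) = 8, p(7/15) = −8344/3375. z(3) = (7/15) − (−8344/3375)·((7/15) − 1)/((−8344/3375) − 8) = 1309/2209.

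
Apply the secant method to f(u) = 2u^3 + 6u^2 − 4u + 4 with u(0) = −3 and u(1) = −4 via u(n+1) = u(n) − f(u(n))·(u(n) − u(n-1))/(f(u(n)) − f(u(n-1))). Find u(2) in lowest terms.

f(−3) = 16, f(−4) = −12. u(2) = (−4) − (−12)·((−4) − (−3))/((−12) − 16) = −25/7.

−25/7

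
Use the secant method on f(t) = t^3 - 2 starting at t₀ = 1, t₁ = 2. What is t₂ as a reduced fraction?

8/7

f(1) = -1, f(2) = 6. t₂ = 2 - 6·(2 - 1)/(6 - (-1)) = 8/7.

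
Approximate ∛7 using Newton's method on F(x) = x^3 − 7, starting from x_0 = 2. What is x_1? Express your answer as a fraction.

F'(x) = 3x^2.
F(2) = 1, F'(2) = 12, so x_1 = 2 − 1/12 = 23/12.

23/12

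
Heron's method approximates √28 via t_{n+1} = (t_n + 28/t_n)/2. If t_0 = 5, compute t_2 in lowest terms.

t_1 = (5 + 28/5)/2 = 53/10.
t_2 = (53/10 + 28/(53/10))/2 = 5609/1060.

5609/1060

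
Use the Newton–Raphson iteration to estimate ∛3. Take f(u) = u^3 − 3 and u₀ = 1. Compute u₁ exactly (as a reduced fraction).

f'(u) = 3u^2.
f(1) = −2, f'(1) = 3, so u₁ = 1 − (−2)/3 = 5/3.

5/3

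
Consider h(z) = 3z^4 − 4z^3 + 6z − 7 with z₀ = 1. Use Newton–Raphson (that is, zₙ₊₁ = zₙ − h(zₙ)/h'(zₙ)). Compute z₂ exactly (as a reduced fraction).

h'(z) = 12z^3 − 12z^2 + 6.
h(1) = −2, h'(1) = 6, so z₁ = 1 − (−2)/6 = 4/3.
h(4/3) = 1, h'(4/3) = 118/9, so z₂ = (4/3) − 1/(118/9) = 445/354.

445/354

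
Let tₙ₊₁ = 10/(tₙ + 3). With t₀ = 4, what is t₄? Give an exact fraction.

t₁ = 10/(4 + 3) = 10/7.
t₂ = 10/(10/7 + 3) = 70/31.
t₃ = 10/(70/31 + 3) = 310/163.
t₄ = 10/(310/163 + 3) = 1630/799.

1630/799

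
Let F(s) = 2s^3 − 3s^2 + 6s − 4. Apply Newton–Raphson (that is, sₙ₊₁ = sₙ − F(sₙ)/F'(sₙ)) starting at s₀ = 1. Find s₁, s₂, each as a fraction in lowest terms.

F'(s) = 6s^2 − 6s + 6.
F(1) = 1, F'(1) = 6, so s₁ = 1 − 1/6 = 5/6.
F(5/6) = 2/27, F'(5/6) = 31/6, so s₂ = (5/6) − (2/27)/(31/6) = 457/558.

s₁ = 5/6, s₂ = 457/558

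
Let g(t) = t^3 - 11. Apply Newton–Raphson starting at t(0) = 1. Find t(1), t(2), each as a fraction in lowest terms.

t(1) = 13/3, t(2) = 4691/1521

g'(t) = 3t^2.
g(1) = -10, g'(1) = 3, so t(1) = 1 - (-10)/3 = 13/3.
g(13/3) = 1900/27, g'(13/3) = 169/3, so t(2) = (13/3) - (1900/27)/(169/3) = 4691/1521.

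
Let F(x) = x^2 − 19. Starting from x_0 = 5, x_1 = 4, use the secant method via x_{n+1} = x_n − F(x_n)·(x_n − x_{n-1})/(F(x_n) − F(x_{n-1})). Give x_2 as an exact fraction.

F(5) = 6, F(4) = −3. x_2 = 4 − (−3)·(4 − 5)/((−3) − 6) = 13/3.

13/3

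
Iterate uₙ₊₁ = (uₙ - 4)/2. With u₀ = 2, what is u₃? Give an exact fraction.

u₁ = (2 - 4)/2 = -1.
u₂ = ((-1) - 4)/2 = -5/2.
u₃ = ((-5/2) - 4)/2 = -13/4.

-13/4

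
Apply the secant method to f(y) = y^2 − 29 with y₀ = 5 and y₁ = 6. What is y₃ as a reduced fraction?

673/125

f(5) = −4, f(6) = 7. y₂ = 6 − 7·(6 − 5)/(7 − (−4)) = 59/11.
f(6) = 7, f(59/11) = −28/121. y₃ = (59/11) − (−28/121)·((59/11) − 6)/((−28/121) − 7) = 673/125.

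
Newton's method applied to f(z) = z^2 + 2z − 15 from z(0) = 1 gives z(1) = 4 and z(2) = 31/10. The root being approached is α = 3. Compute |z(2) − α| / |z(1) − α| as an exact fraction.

z(1) − α = 4 − 3 = 1, so |z(1) − α| = 1.
z(2) − α = 31/10 − 3 = 1/10, so |z(2) − α| = 1/10.
Ratio = (1/10) / 1 = 1/10.

1/10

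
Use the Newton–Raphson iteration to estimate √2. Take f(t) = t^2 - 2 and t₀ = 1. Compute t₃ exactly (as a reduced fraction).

f'(t) = 2t.
f(1) = -1, f'(1) = 2, so t₁ = 1 - (-1)/2 = 3/2.
f(3/2) = 1/4, f'(3/2) = 3, so t₂ = (3/2) - (1/4)/3 = 17/12.
f(17/12) = 1/144, f'(17/12) = 17/6, so t₃ = (17/12) - (1/144)/(17/6) = 577/408.

577/408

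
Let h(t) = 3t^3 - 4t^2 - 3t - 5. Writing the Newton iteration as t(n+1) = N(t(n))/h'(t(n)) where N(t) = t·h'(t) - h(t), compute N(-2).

-59

h'(t) = 9t^2 - 8t - 3.
N(t) = t·h'(t) - h(t) = t·(9t^2 - 8t - 3) - (3t^3 - 4t^2 - 3t - 5) = 6t^3 - 4t^2 + 5.
N(-2) = -59.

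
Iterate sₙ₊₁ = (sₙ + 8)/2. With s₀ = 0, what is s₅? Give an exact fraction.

31/4

s₁ = (0 + 8)/2 = 4.
s₂ = (4 + 8)/2 = 6.
s₃ = (6 + 8)/2 = 7.
s₄ = (7 + 8)/2 = 15/2.
s₅ = ((15/2) + 8)/2 = 31/4.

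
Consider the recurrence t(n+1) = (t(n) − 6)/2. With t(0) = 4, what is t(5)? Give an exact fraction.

t(1) = (4 − 6)/2 = −1.
t(2) = ((−1) − 6)/2 = −7/2.
t(3) = ((−7/2) − 6)/2 = −19/4.
t(4) = ((−19/4) − 6)/2 = −43/8.
t(5) = ((−43/8) − 6)/2 = −91/16.

−91/16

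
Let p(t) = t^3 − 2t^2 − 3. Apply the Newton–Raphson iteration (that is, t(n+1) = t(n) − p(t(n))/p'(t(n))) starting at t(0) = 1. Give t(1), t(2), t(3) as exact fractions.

p'(t) = 3t^2 − 4t.
p(1) = −4, p'(1) = −1, so t(1) = 1 − (−4)/(−1) = −3.
p(−3) = −48, p'(−3) = 39, so t(2) = (−3) − (−48)/39 = −23/13.
p(−23/13) = −32512/2197, p'(−23/13) = 2783/169, so t(3) = (−23/13) − (−32512/2197)/(2783/169) = −31497/36179.

t(1) = −3, t(2) = −23/13, t(3) = −31497/36179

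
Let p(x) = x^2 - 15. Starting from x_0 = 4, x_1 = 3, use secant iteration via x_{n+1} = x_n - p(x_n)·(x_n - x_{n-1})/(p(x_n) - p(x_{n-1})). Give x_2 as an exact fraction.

p(4) = 1, p(3) = -6. x_2 = 3 - (-6)·(3 - 4)/((-6) - 1) = 27/7.

27/7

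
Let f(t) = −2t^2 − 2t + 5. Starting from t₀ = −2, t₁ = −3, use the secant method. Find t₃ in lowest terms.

f(−2) = 1, f(−3) = −7. t₂ = (−3) − (−7)·((−3) − (−2))/((−7) − 1) = −17/8.
f(−3) = −7, f(−17/8) = 7/32. t₃ = (−17/8) − (7/32)·((−17/8) − (−3))/((7/32) − (−7)) = −71/33.

−71/33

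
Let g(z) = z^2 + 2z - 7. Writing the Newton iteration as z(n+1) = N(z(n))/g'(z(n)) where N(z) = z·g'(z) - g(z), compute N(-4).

23

g'(z) = 2z + 2.
N(z) = z·g'(z) - g(z) = z·(2z + 2) - (z^2 + 2z - 7) = z^2 + 7.
N(-4) = 23.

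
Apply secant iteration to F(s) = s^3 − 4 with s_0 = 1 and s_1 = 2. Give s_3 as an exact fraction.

169/109

F(1) = −3, F(2) = 4. s_2 = 2 − 4·(2 − 1)/(4 − (−3)) = 10/7.
F(2) = 4, F(10/7) = −372/343. s_3 = (10/7) − (−372/343)·((10/7) − 2)/((−372/343) − 4) = 169/109.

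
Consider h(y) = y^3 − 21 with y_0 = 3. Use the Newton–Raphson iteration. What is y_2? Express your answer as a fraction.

h'(y) = 3y^2.
h(3) = 6, h'(3) = 27, so y_1 = 3 − 6/27 = 25/9.
h(25/9) = 316/729, h'(25/9) = 625/27, so y_2 = (25/9) − (316/729)/(625/27) = 46559/16875.

46559/16875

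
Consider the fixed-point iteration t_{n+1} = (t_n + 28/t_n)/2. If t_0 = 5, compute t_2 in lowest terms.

t_1 = (5 + 28/5)/2 = 53/10.
t_2 = (53/10 + 28/(53/10))/2 = 5609/1060.

5609/1060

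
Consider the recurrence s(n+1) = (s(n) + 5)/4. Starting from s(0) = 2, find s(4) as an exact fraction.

427/256

s(1) = (2 + 5)/4 = 7/4.
s(2) = ((7/4) + 5)/4 = 27/16.
s(3) = ((27/16) + 5)/4 = 107/64.
s(4) = ((107/64) + 5)/4 = 427/256.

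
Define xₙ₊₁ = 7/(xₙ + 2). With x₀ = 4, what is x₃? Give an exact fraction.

133/80

x₁ = 7/(4 + 2) = 7/6.
x₂ = 7/(7/6 + 2) = 42/19.
x₃ = 7/(42/19 + 2) = 133/80.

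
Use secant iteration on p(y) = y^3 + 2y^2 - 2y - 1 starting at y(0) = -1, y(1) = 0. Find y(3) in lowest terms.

p(-1) = 2, p(0) = -1. y(2) = 0 - (-1)·(0 - (-1))/((-1) - 2) = -1/3.
p(0) = -1, p(-1/3) = -4/27. y(3) = (-1/3) - (-4/27)·((-1/3) - 0)/((-4/27) - (-1)) = -9/23.

-9/23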